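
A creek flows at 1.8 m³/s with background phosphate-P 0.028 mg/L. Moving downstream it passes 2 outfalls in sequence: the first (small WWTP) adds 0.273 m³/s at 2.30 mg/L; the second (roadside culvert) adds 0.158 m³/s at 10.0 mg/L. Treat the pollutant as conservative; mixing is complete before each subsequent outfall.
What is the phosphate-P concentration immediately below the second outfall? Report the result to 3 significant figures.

1.01 mg/L

Outfall 1: combined Q = 2.073 m³/s; C = (1.800·0.02800 + 0.2730·2.300)/2.073 = 0.3272 mg/L.
Outfall 2: combined Q = 2.231 m³/s; C = (2.073·0.3272 + 0.1580·10.00)/2.231 = 1.012 mg/L.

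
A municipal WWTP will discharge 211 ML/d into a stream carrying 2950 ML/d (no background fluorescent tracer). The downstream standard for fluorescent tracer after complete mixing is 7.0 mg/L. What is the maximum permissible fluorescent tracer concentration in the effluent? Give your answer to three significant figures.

105 mg/L

At the limit, (Qr·Cr + Qe·Cₑ)/(Qr + Qe) = 7.0:
Cₑ = (3161·7.0 − 2950·0) / 211.0 = 104.9 mg/L.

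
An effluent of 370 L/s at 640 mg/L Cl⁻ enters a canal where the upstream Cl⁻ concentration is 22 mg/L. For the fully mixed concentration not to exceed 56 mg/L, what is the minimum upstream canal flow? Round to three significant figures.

6360 L/s

Set C_mix = 56: (Q·22.00 + 370.0·640.0) / (Q + 370.0) = 56
→ Q = 370.0·(640.0 − 56)/(56 − 22.00) = 6355 L/s.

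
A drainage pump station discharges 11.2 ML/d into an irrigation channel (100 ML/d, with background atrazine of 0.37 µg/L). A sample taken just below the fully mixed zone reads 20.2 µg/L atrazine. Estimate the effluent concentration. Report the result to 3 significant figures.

197 µg/L

Mass balance: 100.0·0.3700 + 11.20·Cₑ = 111.2·20.20
→ Cₑ = (111.2·20.20 − 100.0·0.3700) / 11.20 = 197.3 µg/L.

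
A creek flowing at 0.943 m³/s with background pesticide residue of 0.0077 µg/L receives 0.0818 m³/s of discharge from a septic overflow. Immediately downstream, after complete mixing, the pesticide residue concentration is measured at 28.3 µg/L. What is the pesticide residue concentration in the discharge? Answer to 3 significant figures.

354 µg/L

Mass balance: 0.9430·0.007700 + 0.08180·Cₑ = 1.025·28.30
→ Cₑ = (1.025·28.30 − 0.9430·0.007700) / 0.08180 = 354.5 µg/L.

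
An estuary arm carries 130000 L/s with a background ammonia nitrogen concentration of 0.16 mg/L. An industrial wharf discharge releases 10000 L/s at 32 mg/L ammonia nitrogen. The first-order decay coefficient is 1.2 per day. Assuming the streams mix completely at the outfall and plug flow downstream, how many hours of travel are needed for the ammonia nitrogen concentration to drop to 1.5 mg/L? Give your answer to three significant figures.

Mixed concentration C = ΣQC/ΣQ = (130000·0.1600 + 10000·32.00) / 140000 = 340800/140000 = 2.434 mg/L.
2.434·exp(−k·t) = 1.5 → t = ln(2.434/1.5)/k = 34860 s = 9.684 h.

9.68 h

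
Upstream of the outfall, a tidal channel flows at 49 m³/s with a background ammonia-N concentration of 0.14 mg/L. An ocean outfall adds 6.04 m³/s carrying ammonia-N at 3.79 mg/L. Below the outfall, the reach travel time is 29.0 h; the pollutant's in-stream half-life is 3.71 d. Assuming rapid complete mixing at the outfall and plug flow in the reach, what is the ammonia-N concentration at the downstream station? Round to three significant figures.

Conservation of mass: C = (49.00·0.1400 + 6.040·3.790) / 55.04 = 29.75/55.04 = 0.5405 mg/L.
Half-life 3.71 d → k = ln 2 / 3.71 = 0.1868 d⁻¹.
Applying C = C₀e^(−kt): 0.5405 × 0.7979 = 0.4313 mg/L.

0.431 mg/L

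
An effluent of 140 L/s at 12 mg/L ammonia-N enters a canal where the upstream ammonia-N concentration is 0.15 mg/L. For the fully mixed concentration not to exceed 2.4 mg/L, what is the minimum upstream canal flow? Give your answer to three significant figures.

597 L/s

Set C_mix = 2.4: (Q·0.1500 + 140.0·12.00) / (Q + 140.0) = 2.4
→ Q = 140.0·(12.00 − 2.4)/(2.4 − 0.1500) = 597.3 L/s.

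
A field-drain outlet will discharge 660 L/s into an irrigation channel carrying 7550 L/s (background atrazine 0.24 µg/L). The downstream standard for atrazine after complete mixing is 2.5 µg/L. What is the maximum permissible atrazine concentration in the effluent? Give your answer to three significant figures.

28.4 µg/L

At the limit, (Qr·Cr + Qe·Cₑ)/(Qr + Qe) = 2.5:
Cₑ = (8210·2.5 − 7550·0.2400) / 660.0 = 28.35 µg/L.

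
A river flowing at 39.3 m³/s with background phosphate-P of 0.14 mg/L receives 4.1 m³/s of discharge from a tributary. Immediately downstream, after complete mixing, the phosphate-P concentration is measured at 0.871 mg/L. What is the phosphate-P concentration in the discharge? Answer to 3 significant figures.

7.88 mg/L

Mass balance: 39.30·0.1400 + 4.100·Cₑ = 43.40·0.8710
→ Cₑ = (43.40·0.8710 − 39.30·0.1400) / 4.100 = 7.878 mg/L.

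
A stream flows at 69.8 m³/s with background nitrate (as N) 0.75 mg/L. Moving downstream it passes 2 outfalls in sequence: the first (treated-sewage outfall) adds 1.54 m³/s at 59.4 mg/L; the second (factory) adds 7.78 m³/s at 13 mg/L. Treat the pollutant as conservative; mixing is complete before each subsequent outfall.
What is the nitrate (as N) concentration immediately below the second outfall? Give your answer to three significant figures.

After outfall 1: Q = 69.80 + 1.540 = 71.34 m³/s; C = (69.80·0.7500 + 1.540·59.40)/71.34 = 2.016 mg/L.
After outfall 2: Q = 71.34 + 7.780 = 79.12 m³/s; C = (71.34·2.016 + 7.780·13.00)/79.12 = 3.096 mg/L.

3.10 mg/L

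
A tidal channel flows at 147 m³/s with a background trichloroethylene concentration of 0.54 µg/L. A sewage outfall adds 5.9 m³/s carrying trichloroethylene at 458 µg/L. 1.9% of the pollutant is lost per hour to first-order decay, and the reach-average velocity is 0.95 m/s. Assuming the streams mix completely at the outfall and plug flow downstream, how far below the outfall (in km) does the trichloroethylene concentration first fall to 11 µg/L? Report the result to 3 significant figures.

89.7 km

Mixed concentration C = ΣQC/ΣQ = (147.0·0.5400 + 5.900·458.0) / 152.9 = 2782/152.9 = 18.19 µg/L.
1.9%/h lost → k = −ln(1 − 0.019) = 0.01918 h⁻¹.
Set 18.19·exp(−k·t) = 11 → t = ln(18.19/11)/k = 94410 s = 26.23 h.
Distance = v·t = 0.95·94410 = 89690 m = 89.69 km.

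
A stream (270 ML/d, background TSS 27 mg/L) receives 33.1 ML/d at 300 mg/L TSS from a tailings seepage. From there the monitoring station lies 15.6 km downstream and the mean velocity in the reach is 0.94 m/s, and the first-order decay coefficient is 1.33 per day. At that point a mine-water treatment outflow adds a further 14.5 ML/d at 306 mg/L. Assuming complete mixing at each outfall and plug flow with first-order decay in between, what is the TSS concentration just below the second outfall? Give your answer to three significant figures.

Conservation of mass: C = (270.0·27.00 + 33.10·300.0) / 303.1 = 17220/303.1 = 56.81 mg/L; combined flow 303.1 ML/d.
Travel time t = 15.6·1000 / 0.94 = 16600 s = 4.610 h.
Applying C = C₀e^(−kt): 56.81 × 0.7746 = 44.00 mg/L.
Second outfall: C = (303.1·44.00 + 14.50·306.0)/317.6 = 55.97 mg/L.

56.0 mg/L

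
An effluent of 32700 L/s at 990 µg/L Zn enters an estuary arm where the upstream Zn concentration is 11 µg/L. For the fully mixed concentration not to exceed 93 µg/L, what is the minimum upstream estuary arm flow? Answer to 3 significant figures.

Set C_mix = 93: (Q·11.00 + 32700·990.0) / (Q + 32700) = 93
→ Q = 32700·(990.0 − 93)/(93 − 11.00) = 357700 L/s.

358000 L/s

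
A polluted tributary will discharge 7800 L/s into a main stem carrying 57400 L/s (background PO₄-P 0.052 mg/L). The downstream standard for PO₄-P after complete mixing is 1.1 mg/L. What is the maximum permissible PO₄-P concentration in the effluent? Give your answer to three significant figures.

8.81 mg/L

At the limit, (Qr·Cr + Qe·Cₑ)/(Qr + Qe) = 1.1:
Cₑ = (65200·1.1 − 57400·0.05200) / 7800 = 8.812 mg/L.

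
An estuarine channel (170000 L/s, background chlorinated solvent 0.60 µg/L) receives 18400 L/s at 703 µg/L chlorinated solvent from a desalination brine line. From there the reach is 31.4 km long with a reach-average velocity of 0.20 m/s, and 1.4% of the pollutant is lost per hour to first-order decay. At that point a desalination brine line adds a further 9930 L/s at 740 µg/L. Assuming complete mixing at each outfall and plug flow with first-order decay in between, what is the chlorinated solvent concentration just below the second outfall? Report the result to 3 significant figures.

After mixing, C = (170000·0.6000 + 18400·703.0) / 188400 = 13040000/188400 = 69.20 µg/L; combined flow 188400 L/s.
Travel time t = 31.4·1000 / 0.20 = 157000 s = 43.61 h.
1.4%/h lost → k = −ln(1 − 0.014) = 0.01410 h⁻¹.
Applying C = C₀e^(−kt): 69.20 × 0.5407 = 37.42 µg/L.
Second outfall: C = (188400·37.42 + 9930·740.0)/198300 = 72.59 µg/L.

72.6 µg/L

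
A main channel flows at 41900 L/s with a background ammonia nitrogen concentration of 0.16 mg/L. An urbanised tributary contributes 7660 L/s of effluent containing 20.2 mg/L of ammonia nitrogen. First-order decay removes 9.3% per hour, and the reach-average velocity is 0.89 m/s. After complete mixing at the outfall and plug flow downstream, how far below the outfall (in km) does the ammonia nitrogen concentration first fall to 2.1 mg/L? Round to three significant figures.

14.4 km

After mixing, C = (41900·0.1600 + 7660·20.20) / 49560 = 161400/49560 = 3.257 mg/L.
9.3%/h lost → k = −ln(1 − 0.093) = 0.09761 h⁻¹.
Set 3.257·exp(−k·t) = 2.1 → t = ln(3.257/2.1)/k = 16190 s = 4.497 h.
Distance = v·t = 0.89·16190 = 14410 m = 14.41 km.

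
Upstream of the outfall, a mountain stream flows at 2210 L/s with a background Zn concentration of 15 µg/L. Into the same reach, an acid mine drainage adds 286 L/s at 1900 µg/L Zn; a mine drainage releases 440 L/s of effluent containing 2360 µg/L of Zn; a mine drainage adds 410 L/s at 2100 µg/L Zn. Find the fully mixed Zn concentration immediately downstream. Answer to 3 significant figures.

After mixing, C = (2210·15.00 + 286.0·1900 + 440.0·2360 + 410.0·2100) / 3346 = 2476000/3346 = 740.0 µg/L.

740 µg/L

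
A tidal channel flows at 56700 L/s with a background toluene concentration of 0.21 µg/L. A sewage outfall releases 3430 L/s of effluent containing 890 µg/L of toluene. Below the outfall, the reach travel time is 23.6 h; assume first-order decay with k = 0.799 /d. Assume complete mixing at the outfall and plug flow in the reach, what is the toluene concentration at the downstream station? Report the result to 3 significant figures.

23.2 µg/L

Mixed concentration C = ΣQC/ΣQ = (56700·0.2100 + 3430·890.0) / 60130 = 3065000/60130 = 50.97 µg/L.
Decay over the reach: 50.97·exp(−kt) = 50.97·0.4558 = 23.23 µg/L.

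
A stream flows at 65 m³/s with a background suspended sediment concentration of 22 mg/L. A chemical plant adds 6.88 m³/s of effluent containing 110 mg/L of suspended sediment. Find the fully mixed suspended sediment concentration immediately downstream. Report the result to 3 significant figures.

After mixing, C = (65.00·22.00 + 6.880·110.0) / 71.88 = 2187/71.88 = 30.42 mg/L.

30.4 mg/L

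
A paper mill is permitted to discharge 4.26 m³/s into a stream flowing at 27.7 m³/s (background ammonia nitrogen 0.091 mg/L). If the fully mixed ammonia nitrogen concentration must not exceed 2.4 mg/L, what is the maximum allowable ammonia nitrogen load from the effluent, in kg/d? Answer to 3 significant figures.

Mass balance at the limit: 27.70·0.09100 + 4.260·Cₑ = 31.96·2.4 → Cₑ = 17.41 mg/L.
Load = 4.260 m³/s × 17.41 g/m³ × 86 400 s/d = 6409 kg/d.

6410 kg/d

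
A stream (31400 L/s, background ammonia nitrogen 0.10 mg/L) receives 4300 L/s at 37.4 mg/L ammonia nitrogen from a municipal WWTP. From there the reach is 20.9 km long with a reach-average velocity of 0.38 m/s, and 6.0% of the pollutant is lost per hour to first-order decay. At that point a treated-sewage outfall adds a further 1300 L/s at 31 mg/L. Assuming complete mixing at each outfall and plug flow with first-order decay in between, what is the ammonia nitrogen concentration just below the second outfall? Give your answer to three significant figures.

After mixing, C = (31400·0.1000 + 4300·37.40) / 35700 = 164000/35700 = 4.593 mg/L; combined flow 35700 L/s.
Travel time t = 20.9·1000 / 0.38 = 55000 s = 15.28 h.
6.0%/h lost → k = −ln(1 − 0.06) = 0.06188 h⁻¹.
First-order decay: C = 4.593·exp(−k·t) = 4.593·0.3886 = 1.785 mg/L.
At the second outfall, C = (35700·1.785 + 1300·31.00) / (35700 + 1300) = 2.811 mg/L.

2.81 mg/L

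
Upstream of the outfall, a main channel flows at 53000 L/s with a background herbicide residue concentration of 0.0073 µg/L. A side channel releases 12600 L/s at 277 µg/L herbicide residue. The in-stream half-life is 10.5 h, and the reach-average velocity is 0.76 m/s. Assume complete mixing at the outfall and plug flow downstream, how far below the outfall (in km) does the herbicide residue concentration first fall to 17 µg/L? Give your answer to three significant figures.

Flow-weighted average: C = (53000·0.007300 + 12600·277.0) / 65600 = 3491000/65600 = 53.21 µg/L.
Half-life 10.5 h → k = ln 2 / 10.5 = 0.06601 h⁻¹ = 1.584 d⁻¹.
Set 53.21·exp(−k·t) = 17 → t = ln(53.21/17)/k = 62230 s = 17.28 h.
Distance = v·t = 0.76·62230 = 47290 m = 47.29 km.

47.3 km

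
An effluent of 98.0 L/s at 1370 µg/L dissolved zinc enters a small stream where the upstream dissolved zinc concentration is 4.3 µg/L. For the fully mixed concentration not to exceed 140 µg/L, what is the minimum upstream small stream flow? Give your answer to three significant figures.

888 L/s

Set C_mix = 140: (Q·4.300 + 98.00·1370) / (Q + 98.00) = 140
→ Q = 98.00·(1370 − 140)/(140 − 4.300) = 888.3 L/s.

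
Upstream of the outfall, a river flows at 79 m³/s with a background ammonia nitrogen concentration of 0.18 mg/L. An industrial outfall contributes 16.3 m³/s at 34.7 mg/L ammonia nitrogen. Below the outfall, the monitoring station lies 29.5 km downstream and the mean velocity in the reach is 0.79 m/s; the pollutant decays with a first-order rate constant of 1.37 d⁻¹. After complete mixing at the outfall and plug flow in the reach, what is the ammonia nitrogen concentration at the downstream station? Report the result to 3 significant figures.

3.37 mg/L

Flow-weighted average: C = (79.00·0.1800 + 16.30·34.70) / 95.30 = 579.8/95.30 = 6.084 mg/L.
Travel time t = 29.5·1000 / 0.79 = 37340 s = 10.37 h.
First-order decay: C = 6.084·exp(−k·t) = 6.084·0.5532 = 3.366 mg/L.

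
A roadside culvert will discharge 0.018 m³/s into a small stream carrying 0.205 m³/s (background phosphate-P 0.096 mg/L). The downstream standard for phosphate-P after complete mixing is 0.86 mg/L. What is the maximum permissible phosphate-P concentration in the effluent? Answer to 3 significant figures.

9.56 mg/L

At the limit, (Qr·Cr + Qe·Cₑ)/(Qr + Qe) = 0.86:
Cₑ = (0.2230·0.86 − 0.2050·0.09600) / 0.01800 = 9.561 mg/L.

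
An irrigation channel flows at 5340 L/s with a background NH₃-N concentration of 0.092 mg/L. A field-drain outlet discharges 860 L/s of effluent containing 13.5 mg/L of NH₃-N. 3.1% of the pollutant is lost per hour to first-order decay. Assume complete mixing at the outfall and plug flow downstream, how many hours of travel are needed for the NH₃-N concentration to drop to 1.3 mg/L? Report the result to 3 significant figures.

12.9 h

Mass balance: C = (5340·0.09200 + 860.0·13.50) / 6200 = 12100/6200 = 1.952 mg/L.
3.1%/h lost → k = −ln(1 − 0.031) = 0.03149 h⁻¹.
1.952·exp(−k·t) = 1.3 → t = ln(1.952/1.3)/k = 46460 s = 12.91 h.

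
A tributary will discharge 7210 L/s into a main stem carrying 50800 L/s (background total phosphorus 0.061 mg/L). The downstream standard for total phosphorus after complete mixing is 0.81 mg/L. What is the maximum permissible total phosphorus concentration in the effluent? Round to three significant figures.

6.09 mg/L

At the limit, (Qr·Cr + Qe·Cₑ)/(Qr + Qe) = 0.81:
Cₑ = (58010·0.81 − 50800·0.06100) / 7210 = 6.087 mg/L.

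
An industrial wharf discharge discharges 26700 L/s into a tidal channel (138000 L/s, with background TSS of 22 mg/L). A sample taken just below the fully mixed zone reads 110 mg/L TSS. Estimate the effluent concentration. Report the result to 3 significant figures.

565 mg/L

Mass balance: 138000·22.00 + 26700·Cₑ = 164700·110.0
→ Cₑ = (164700·110.0 − 138000·22.00) / 26700 = 564.8 mg/L.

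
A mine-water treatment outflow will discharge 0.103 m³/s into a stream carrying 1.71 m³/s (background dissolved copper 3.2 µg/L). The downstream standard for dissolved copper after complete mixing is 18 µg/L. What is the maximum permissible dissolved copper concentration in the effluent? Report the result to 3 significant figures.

264 µg/L

At the limit, (Qr·Cr + Qe·Cₑ)/(Qr + Qe) = 18:
Cₑ = (1.813·18 − 1.710·3.200) / 0.1030 = 263.7 µg/L.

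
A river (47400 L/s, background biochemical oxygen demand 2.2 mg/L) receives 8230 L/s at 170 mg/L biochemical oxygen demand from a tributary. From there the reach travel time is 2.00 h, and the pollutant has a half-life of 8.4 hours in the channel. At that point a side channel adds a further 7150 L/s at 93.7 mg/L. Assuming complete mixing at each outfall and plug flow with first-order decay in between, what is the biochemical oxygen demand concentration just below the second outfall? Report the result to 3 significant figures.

31.0 mg/L

Conservation of mass: C = (47400·2.200 + 8230·170.0) / 55630 = 1503000/55630 = 27.02 mg/L; combined flow 55630 L/s.
Half-life 8.4 h → k = ln 2 / 8.4 = 0.08252 h⁻¹ = 1.980 d⁻¹.
Applying C = C₀e^(−kt): 27.02 × 0.8479 = 22.91 mg/L.
At the second outfall, C = (55630·22.91 + 7150·93.70) / (55630 + 7150) = 30.98 mg/L.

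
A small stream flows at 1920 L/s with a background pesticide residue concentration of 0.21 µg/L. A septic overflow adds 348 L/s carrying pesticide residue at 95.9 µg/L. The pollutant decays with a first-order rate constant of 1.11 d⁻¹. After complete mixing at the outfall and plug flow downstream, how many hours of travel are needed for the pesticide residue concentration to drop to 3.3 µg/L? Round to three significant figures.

Mixed concentration C = ΣQC/ΣQ = (1920·0.2100 + 348.0·95.90) / 2268 = 33780/2268 = 14.89 µg/L.
14.89·exp(−k·t) = 3.3 → t = ln(14.89/3.3)/k = 117300 s = 32.58 h.

32.6 h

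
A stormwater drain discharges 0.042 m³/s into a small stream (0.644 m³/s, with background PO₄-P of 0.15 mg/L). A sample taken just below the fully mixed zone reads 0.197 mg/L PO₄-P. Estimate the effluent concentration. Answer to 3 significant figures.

0.918 mg/L

Mass balance: 0.6440·0.1500 + 0.04200·Cₑ = 0.6860·0.1970
→ Cₑ = (0.6860·0.1970 − 0.6440·0.1500) / 0.04200 = 0.9177 mg/L.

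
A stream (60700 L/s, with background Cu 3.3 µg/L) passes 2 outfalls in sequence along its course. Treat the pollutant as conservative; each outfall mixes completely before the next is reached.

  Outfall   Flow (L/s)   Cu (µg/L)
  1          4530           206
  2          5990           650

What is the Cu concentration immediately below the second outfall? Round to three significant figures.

70.6 µg/L

Below outfall 1: Q → 65230 L/s, C = (60700·3.300 + 4530·206.0)/65230 = 17.38 µg/L.
Below outfall 2: Q → 71220 L/s, C = (65230·17.38 + 5990·650.0)/71220 = 70.58 µg/L.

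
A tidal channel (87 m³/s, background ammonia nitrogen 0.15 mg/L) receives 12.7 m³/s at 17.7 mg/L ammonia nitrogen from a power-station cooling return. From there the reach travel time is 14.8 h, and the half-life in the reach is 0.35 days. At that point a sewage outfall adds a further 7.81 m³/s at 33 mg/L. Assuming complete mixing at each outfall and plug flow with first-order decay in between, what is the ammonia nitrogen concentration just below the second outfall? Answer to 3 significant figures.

3.05 mg/L

After mixing, C = (87.00·0.1500 + 12.70·17.70) / 99.70 = 237.8/99.70 = 2.386 mg/L; combined flow 99.70 m³/s.
Half-life 0.35 d → k = ln 2 / 0.35 = 1.980 d⁻¹.
After decay, C = 2.386 × e^(−kt) = 2.386 × 0.2949 = 0.7034 mg/L.
At the second outfall, C = (99.70·0.7034 + 7.810·33.00) / (99.70 + 7.810) = 3.050 mg/L.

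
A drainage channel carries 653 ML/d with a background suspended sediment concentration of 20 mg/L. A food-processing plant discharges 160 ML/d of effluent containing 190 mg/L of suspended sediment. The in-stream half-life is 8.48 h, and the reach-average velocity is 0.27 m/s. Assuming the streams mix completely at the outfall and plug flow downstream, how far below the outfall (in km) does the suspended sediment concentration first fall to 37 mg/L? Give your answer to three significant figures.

Flow-weighted average: C = (653.0·20.00 + 160.0·190.0) / 813.0 = 43460/813.0 = 53.46 mg/L.
Half-life 8.48 h → k = ln 2 / 8.48 = 0.08174 h⁻¹ = 1.962 d⁻¹.
Set 53.46·exp(−k·t) = 37 → t = ln(53.46/37)/k = 16210 s = 4.501 h.
Distance = v·t = 0.27·16210 = 4375 m = 4.375 km.

4.38 km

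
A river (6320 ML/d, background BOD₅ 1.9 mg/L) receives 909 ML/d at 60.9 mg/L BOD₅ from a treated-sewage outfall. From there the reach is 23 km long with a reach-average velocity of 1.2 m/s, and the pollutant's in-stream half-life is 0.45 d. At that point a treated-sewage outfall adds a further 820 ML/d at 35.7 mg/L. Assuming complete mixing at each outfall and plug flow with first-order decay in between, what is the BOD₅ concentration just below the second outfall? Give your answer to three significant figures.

9.58 mg/L

Flow-weighted average: C = (6320·1.900 + 909.0·60.90) / 7229 = 67370/7229 = 9.319 mg/L; combined flow 7229 ML/d.
Travel time t = 23·1000 / 1.2 = 19170 s = 5.324 h.
Half-life 0.45 d → k = ln 2 / 0.45 = 1.540 d⁻¹.
Applying C = C₀e^(−kt): 9.319 × 0.7106 = 6.622 mg/L.
Second outfall: C = (7229·6.622 + 820.0·35.70)/8049 = 9.584 mg/L.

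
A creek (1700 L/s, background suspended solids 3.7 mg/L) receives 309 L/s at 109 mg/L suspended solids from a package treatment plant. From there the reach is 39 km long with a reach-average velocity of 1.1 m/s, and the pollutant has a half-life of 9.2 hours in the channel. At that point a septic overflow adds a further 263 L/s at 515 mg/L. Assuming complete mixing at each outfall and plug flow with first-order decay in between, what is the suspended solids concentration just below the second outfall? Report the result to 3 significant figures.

After mixing, C = (1700·3.700 + 309.0·109.0) / 2009 = 39970/2009 = 19.90 mg/L; combined flow 2009 L/s.
Travel time t = 39·1000 / 1.1 = 35450 s = 9.848 h.
Half-life 9.2 h → k = ln 2 / 9.2 = 0.07534 h⁻¹ = 1.808 d⁻¹.
First-order decay: C = 19.90·exp(−k·t) = 19.90·0.4762 = 9.474 mg/L.
At the second outfall, C = (2009·9.474 + 263.0·515.0) / (2009 + 263.0) = 67.99 mg/L.

68.0 mg/L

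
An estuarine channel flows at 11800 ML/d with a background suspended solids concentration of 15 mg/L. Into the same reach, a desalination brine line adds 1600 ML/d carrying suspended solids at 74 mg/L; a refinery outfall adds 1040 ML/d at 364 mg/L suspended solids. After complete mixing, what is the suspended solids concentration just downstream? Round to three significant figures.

Mixed concentration C = ΣQC/ΣQ = (11800·15.00 + 1600·74.00 + 1040·364.0) / 14440 = 674000/14440 = 46.67 mg/L.

46.7 mg/L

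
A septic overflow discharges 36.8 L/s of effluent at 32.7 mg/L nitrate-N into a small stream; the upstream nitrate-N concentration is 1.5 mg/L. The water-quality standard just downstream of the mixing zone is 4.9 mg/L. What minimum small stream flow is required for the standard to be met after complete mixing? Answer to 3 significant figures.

Set C_mix = 4.9: (Q·1.500 + 36.80·32.70) / (Q + 36.80) = 4.9
→ Q = 36.80·(32.70 − 4.9)/(4.9 − 1.500) = 300.9 L/s.

301 L/s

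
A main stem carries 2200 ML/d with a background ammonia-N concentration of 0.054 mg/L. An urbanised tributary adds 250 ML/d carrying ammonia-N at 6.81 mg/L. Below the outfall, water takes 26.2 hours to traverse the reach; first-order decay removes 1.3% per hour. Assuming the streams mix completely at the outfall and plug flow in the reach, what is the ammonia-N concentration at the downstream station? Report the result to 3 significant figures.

0.528 mg/L

Flow-weighted average: C = (2200·0.05400 + 250.0·6.810) / 2450 = 1821/2450 = 0.7434 mg/L.
1.3%/h lost → k = −ln(1 − 0.013) = 0.01309 h⁻¹.
After decay, C = 0.7434 × e^(−kt) = 0.7434 × 0.7098 = 0.5276 mg/L.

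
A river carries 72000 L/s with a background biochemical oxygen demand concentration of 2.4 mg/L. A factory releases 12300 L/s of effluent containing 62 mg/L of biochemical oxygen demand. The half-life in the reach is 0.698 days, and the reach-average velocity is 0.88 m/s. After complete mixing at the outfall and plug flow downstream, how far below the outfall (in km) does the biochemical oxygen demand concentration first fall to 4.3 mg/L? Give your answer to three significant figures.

After mixing, C = (72000·2.400 + 12300·62.00) / 84300 = 935400/84300 = 11.10 mg/L.
Half-life 0.698 d → k = ln 2 / 0.698 = 0.9930 d⁻¹.
Set 11.10·exp(−k·t) = 4.3 → t = ln(11.10/4.3)/k = 82480 s = 22.91 h.
Distance = v·t = 0.88·82480 = 72580 m = 72.58 km.

72.6 km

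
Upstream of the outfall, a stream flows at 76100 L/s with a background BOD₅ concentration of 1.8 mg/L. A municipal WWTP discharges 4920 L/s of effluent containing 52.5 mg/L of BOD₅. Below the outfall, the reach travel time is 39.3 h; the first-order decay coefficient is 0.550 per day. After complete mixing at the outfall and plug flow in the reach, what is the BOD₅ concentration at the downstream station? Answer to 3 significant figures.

1.98 mg/L

After mixing, C = (76100·1.800 + 4920·52.50) / 81020 = 395300/81020 = 4.879 mg/L.
First-order decay: C = 4.879·exp(−k·t) = 4.879·0.4063 = 1.982 mg/L.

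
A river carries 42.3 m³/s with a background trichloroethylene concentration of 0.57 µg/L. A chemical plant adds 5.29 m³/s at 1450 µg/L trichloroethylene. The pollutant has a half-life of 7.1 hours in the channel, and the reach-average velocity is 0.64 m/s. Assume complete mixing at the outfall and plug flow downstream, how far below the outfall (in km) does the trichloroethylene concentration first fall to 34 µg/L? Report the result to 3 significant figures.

Mixed concentration C = ΣQC/ΣQ = (42.30·0.5700 + 5.290·1450) / 47.59 = 7695/47.59 = 161.7 µg/L.
Half-life 7.1 h → k = ln 2 / 7.1 = 0.09763 h⁻¹ = 2.343 d⁻¹.
Set 161.7·exp(−k·t) = 34 → t = ln(161.7/34)/k = 57500 s = 15.97 h.
Distance = v·t = 0.64·57500 = 36800 m = 36.80 km.

36.8 km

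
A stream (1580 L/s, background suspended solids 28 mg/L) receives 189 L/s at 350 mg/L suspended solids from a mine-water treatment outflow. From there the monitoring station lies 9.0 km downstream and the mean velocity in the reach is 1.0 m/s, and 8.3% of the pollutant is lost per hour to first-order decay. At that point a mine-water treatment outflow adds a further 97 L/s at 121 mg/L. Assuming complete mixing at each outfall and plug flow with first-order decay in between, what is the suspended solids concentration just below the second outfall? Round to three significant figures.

After mixing, C = (1580·28.00 + 189.0·350.0) / 1769 = 110400/1769 = 62.40 mg/L; combined flow 1769 L/s.
Travel time t = 9.0·1000 / 1.0 = 9000 s = 2.500 h.
8.3%/h lost → k = −ln(1 − 0.083) = 0.08665 h⁻¹.
After decay, C = 62.40 × e^(−kt) = 62.40 × 0.8052 = 50.25 mg/L.
Second outfall: C = (1769·50.25 + 97.00·121.0)/1866 = 53.93 mg/L.

53.9 mg/L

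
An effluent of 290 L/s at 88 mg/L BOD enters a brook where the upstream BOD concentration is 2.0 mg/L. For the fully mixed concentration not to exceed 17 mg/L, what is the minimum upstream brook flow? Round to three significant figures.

1370 L/s

Set C_mix = 17: (Q·2.000 + 290.0·88.00) / (Q + 290.0) = 17
→ Q = 290.0·(88.00 − 17)/(17 − 2.000) = 1373 L/s.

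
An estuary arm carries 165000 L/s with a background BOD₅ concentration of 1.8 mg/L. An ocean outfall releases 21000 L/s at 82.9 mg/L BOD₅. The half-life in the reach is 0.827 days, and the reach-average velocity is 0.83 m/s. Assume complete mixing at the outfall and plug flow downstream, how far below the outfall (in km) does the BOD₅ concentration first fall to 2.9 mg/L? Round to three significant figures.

Mixed concentration C = ΣQC/ΣQ = (165000·1.800 + 21000·82.90) / 186000 = 2038000/186000 = 10.96 mg/L.
Half-life 0.827 d → k = ln 2 / 0.827 = 0.8381 d⁻¹.
Set 10.96·exp(−k·t) = 2.9 → t = ln(10.96/2.9)/k = 137000 s = 38.06 h.
Distance = v·t = 0.83·137000 = 113700 m = 113.7 km.

114 km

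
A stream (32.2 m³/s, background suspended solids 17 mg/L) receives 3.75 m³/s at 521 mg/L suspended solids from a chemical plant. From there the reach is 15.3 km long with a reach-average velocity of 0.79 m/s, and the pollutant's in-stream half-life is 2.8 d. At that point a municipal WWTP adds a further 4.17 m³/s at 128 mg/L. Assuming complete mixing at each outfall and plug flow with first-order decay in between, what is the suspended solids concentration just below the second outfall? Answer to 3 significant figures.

Mixed concentration C = ΣQC/ΣQ = (32.20·17.00 + 3.750·521.0) / 35.95 = 2501/35.95 = 69.57 mg/L; combined flow 35.95 m³/s.
Travel time t = 15.3·1000 / 0.79 = 19370 s = 5.380 h.
Half-life 2.8 d → k = ln 2 / 2.8 = 0.2476 d⁻¹.
Decay over the reach: 69.57·exp(−kt) = 69.57·0.9460 = 65.82 mg/L.
Second outfall: C = (35.95·65.82 + 4.170·128.0)/40.12 = 72.28 mg/L.

72.3 mg/L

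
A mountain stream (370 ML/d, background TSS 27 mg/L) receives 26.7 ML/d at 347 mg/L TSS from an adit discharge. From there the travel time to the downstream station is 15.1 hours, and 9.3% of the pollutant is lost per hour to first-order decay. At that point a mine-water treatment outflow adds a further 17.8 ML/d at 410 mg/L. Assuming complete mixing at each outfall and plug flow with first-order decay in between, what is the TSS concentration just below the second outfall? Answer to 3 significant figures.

Mass balance: C = (370.0·27.00 + 26.70·347.0) / 396.7 = 19250/396.7 = 48.54 mg/L; combined flow 396.7 ML/d.
9.3%/h lost → k = −ln(1 − 0.093) = 0.09761 h⁻¹.
Decay over the reach: 48.54·exp(−kt) = 48.54·0.2290 = 11.12 mg/L.
At the second outfall, C = (396.7·11.12 + 17.80·410.0) / (396.7 + 17.80) = 28.25 mg/L.

28.2 mg/L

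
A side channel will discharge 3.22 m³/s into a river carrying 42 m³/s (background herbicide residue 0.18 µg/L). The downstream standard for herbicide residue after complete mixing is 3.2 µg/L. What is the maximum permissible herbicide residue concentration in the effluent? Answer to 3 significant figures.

At the limit, (Qr·Cr + Qe·Cₑ)/(Qr + Qe) = 3.2:
Cₑ = (45.22·3.2 − 42.00·0.1800) / 3.220 = 42.59 µg/L.

42.6 µg/L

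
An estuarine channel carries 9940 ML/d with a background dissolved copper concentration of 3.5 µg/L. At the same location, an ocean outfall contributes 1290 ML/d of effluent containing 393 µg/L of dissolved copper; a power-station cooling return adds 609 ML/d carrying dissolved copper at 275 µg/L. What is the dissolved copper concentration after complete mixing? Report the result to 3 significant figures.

Conservation of mass: C = (9940·3.500 + 1290·393.0 + 609.0·275.0) / 11840 = 709200/11840 = 59.91 µg/L.

59.9 µg/L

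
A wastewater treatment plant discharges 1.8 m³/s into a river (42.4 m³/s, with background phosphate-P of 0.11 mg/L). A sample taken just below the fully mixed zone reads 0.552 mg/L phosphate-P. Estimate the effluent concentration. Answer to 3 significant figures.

Mass balance: 42.40·0.1100 + 1.800·Cₑ = 44.20·0.5520
→ Cₑ = (44.20·0.5520 − 42.40·0.1100) / 1.800 = 10.96 mg/L.

11.0 mg/L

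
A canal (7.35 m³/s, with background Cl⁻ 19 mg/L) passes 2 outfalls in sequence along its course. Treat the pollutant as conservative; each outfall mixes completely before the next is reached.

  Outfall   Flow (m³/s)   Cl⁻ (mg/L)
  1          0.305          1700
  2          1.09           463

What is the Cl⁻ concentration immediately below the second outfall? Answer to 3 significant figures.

133 mg/L

After outfall 1: Q = 7.350 + 0.3050 = 7.655 m³/s; C = (7.350·19.00 + 0.3050·1700)/7.655 = 85.98 mg/L.
After outfall 2: Q = 7.655 + 1.090 = 8.745 m³/s; C = (7.655·85.98 + 1.090·463.0)/8.745 = 133.0 mg/L.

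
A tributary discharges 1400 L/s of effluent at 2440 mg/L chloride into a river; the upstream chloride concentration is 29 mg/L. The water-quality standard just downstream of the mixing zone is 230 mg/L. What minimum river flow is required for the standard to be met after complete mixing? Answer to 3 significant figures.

Set C_mix = 230: (Q·29.00 + 1400·2440) / (Q + 1400) = 230
→ Q = 1400·(2440 − 230)/(230 − 29.00) = 15390 L/s.

15400 L/s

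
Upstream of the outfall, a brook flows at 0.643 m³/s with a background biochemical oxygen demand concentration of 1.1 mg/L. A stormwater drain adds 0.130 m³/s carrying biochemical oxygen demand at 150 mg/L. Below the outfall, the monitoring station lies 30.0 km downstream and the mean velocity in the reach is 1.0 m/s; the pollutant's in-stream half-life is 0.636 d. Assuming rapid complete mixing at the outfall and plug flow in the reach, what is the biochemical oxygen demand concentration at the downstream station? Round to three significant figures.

Mass balance: C = (0.6430·1.100 + 0.1300·150.0) / 0.7730 = 20.21/0.7730 = 26.14 mg/L.
Travel time t = 30.0·1000 / 1.0 = 30000 s = 8.333 h.
Half-life 0.636 d → k = ln 2 / 0.636 = 1.090 d⁻¹.
After decay, C = 26.14 × e^(−kt) = 26.14 × 0.6849 = 17.91 mg/L.

17.9 mg/L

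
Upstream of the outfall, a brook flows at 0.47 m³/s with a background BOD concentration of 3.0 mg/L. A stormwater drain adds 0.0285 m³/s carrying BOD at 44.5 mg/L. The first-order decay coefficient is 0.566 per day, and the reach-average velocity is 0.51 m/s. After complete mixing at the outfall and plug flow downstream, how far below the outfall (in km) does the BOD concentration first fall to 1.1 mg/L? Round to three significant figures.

123 km

After mixing, C = (0.4700·3.000 + 0.02850·44.50) / 0.4985 = 2.678/0.4985 = 5.373 mg/L.
Set 5.373·exp(−k·t) = 1.1 → t = ln(5.373/1.1)/k = 242100 s = 67.25 h.
Distance = v·t = 0.51·242100 = 123500 m = 123.5 km.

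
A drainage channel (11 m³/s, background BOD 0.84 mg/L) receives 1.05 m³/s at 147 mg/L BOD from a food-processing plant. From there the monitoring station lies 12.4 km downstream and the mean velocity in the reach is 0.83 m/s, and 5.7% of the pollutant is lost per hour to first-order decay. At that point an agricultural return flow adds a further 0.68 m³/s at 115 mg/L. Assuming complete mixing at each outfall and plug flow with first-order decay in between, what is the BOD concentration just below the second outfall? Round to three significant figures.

Flow-weighted average: C = (11.00·0.8400 + 1.050·147.0) / 12.05 = 163.6/12.05 = 13.58 mg/L; combined flow 12.05 m³/s.
Travel time t = 12.4·1000 / 0.83 = 14940 s = 4.150 h.
5.7%/h lost → k = −ln(1 − 0.057) = 0.05869 h⁻¹.
Decay over the reach: 13.58·exp(−kt) = 13.58·0.7838 = 10.64 mg/L.
At the second outfall, C = (12.05·10.64 + 0.6800·115.0) / (12.05 + 0.6800) = 16.22 mg/L.

16.2 mg/L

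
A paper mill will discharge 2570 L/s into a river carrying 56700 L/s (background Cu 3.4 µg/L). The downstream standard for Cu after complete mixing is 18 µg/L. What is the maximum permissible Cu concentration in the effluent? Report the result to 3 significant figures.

340 µg/L

At the limit, (Qr·Cr + Qe·Cₑ)/(Qr + Qe) = 18:
Cₑ = (59270·18 − 56700·3.400) / 2570 = 340.1 µg/L.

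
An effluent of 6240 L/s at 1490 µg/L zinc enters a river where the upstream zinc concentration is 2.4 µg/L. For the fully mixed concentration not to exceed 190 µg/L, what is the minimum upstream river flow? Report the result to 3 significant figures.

43200 L/s

Set C_mix = 190: (Q·2.400 + 6240·1490) / (Q + 6240) = 190
→ Q = 6240·(1490 − 190)/(190 − 2.400) = 43240 L/s.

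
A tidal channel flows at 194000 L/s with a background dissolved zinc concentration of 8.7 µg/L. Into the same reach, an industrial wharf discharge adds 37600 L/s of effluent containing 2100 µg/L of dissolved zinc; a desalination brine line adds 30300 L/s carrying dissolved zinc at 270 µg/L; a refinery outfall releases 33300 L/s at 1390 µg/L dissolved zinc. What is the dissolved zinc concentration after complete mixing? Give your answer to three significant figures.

Conservation of mass: C = (194000·8.700 + 37600·2100 + 30300·270.0 + 33300·1390) / 295200 = 135100000/295200 = 457.7 µg/L.

458 µg/L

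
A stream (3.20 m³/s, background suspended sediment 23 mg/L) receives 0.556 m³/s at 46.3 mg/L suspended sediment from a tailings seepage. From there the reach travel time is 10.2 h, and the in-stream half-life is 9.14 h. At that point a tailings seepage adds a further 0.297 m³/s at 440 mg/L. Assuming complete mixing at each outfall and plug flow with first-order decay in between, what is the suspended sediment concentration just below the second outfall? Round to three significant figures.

Conservation of mass: C = (3.200·23.00 + 0.5560·46.30) / 3.756 = 99.34/3.756 = 26.45 mg/L; combined flow 3.756 m³/s.
Half-life 9.14 h → k = ln 2 / 9.14 = 0.07584 h⁻¹ = 1.820 d⁻¹.
Decay over the reach: 26.45·exp(−kt) = 26.45·0.4614 = 12.20 mg/L.
Second outfall: C = (3.756·12.20 + 0.2970·440.0)/4.053 = 43.55 mg/L.

43.6 mg/L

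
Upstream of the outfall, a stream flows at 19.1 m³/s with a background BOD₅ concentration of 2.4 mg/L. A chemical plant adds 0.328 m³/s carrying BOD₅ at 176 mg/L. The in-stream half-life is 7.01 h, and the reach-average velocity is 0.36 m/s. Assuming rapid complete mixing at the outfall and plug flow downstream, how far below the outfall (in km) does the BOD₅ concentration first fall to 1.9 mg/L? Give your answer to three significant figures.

Mixed concentration C = ΣQC/ΣQ = (19.10·2.400 + 0.3280·176.0) / 19.43 = 103.6/19.43 = 5.331 mg/L.
Half-life 7.01 h → k = ln 2 / 7.01 = 0.09888 h⁻¹ = 2.373 d⁻¹.
Set 5.331·exp(−k·t) = 1.9 → t = ln(5.331/1.9)/k = 37560 s = 10.43 h.
Distance = v·t = 0.36·37560 = 13520 m = 13.52 km.

13.5 km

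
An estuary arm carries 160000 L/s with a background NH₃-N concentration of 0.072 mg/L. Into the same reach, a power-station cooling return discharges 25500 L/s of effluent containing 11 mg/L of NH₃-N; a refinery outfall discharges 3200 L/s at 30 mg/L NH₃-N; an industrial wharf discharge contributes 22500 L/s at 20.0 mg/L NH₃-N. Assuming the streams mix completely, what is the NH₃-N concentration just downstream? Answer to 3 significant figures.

3.97 mg/L

Mixed concentration C = ΣQC/ΣQ = (160000·0.07200 + 25500·11.00 + 3200·30.00 + 22500·20.00) / 211200 = 838000/211200 = 3.968 mg/L.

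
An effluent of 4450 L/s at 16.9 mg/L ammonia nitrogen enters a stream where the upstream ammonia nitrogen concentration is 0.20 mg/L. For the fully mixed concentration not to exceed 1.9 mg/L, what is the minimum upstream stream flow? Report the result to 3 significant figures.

39300 L/s

Set C_mix = 1.9: (Q·0.2000 + 4450·16.90) / (Q + 4450) = 1.9
→ Q = 4450·(16.90 − 1.9)/(1.9 − 0.2000) = 39260 L/s.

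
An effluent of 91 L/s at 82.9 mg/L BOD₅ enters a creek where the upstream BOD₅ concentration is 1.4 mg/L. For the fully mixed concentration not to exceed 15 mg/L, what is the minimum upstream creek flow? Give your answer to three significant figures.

Set C_mix = 15: (Q·1.400 + 91.00·82.90) / (Q + 91.00) = 15
→ Q = 91.00·(82.90 − 15)/(15 − 1.400) = 454.3 L/s.

454 L/s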